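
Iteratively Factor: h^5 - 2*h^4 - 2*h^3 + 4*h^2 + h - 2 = (h + 1)*(h^4 - 3*h^3 + h^2 + 3*h - 2) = (h - 2)*(h + 1)*(h^3 - h^2 - h + 1) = (h - 2)*(h - 1)*(h + 1)*(h^2 - 1) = (h - 2)*(h - 1)^2*(h + 1)*(h + 1)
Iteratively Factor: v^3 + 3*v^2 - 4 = (v + 2)*(v^2 + v - 2) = (v + 2)^2*(v - 1)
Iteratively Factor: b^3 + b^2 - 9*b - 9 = (b - 3)*(b^2 + 4*b + 3) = (b - 3)*(b + 3)*(b + 1)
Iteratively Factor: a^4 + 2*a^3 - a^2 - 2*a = (a - 1)*(a^3 + 3*a^2 + 2*a) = (a - 1)*(a + 2)*(a^2 + a) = (a - 1)*(a + 1)*(a + 2)*(a)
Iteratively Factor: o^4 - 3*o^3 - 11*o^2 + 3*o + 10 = (o - 1)*(o^3 - 2*o^2 - 13*o - 10) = (o - 1)*(o + 1)*(o^2 - 3*o - 10) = (o - 1)*(o + 1)*(o + 2)*(o - 5)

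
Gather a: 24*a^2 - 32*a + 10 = 24*a^2 - 32*a + 10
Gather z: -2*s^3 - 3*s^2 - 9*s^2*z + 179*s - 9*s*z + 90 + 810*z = -2*s^3 - 3*s^2 + 179*s + z*(-9*s^2 - 9*s + 810) + 90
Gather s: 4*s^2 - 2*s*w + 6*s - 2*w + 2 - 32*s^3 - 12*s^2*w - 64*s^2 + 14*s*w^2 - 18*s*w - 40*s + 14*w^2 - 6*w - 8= -32*s^3 + s^2*(-12*w - 60) + s*(14*w^2 - 20*w - 34) + 14*w^2 - 8*w - 6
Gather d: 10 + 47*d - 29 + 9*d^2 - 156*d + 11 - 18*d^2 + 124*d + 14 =-9*d^2 + 15*d + 6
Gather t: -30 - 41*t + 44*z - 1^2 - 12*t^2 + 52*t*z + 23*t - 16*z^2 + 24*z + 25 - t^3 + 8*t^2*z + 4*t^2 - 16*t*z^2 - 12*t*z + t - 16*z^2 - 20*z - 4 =-t^3 + t^2*(8*z - 8) + t*(-16*z^2 + 40*z - 17) - 32*z^2 + 48*z - 10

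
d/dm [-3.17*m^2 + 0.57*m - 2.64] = 0.57 - 6.34*m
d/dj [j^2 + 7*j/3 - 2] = 2*j + 7/3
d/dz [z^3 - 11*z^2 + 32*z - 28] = 3*z^2 - 22*z + 32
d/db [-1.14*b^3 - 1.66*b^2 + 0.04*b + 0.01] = -3.42*b^2 - 3.32*b + 0.04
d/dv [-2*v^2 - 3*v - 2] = -4*v - 3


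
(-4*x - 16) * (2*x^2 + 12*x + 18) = -8*x^3 - 80*x^2 - 264*x - 288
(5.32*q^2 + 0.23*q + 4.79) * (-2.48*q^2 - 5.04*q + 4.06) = -13.1936*q^4 - 27.3832*q^3 + 8.5608*q^2 - 23.2078*q + 19.4474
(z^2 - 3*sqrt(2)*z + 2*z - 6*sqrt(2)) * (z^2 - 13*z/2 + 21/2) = z^4 - 9*z^3/2 - 3*sqrt(2)*z^3 - 5*z^2/2 + 27*sqrt(2)*z^2/2 + 15*sqrt(2)*z/2 + 21*z - 63*sqrt(2)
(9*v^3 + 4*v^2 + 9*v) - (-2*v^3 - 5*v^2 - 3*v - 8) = 11*v^3 + 9*v^2 + 12*v + 8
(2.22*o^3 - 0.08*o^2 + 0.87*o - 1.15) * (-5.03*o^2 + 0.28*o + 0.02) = -11.1666*o^5 + 1.024*o^4 - 4.3541*o^3 + 6.0265*o^2 - 0.3046*o - 0.023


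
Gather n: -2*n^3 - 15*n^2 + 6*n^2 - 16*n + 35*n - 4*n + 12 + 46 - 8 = -2*n^3 - 9*n^2 + 15*n + 50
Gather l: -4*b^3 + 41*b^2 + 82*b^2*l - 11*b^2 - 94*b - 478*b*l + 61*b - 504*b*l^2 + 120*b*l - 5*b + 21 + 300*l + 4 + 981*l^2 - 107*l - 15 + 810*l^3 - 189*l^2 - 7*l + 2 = -4*b^3 + 30*b^2 - 38*b + 810*l^3 + l^2*(792 - 504*b) + l*(82*b^2 - 358*b + 186) + 12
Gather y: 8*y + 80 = 8*y + 80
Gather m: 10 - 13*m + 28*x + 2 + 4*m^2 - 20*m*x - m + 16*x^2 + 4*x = 4*m^2 + m*(-20*x - 14) + 16*x^2 + 32*x + 12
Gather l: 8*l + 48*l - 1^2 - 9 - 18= 56*l - 28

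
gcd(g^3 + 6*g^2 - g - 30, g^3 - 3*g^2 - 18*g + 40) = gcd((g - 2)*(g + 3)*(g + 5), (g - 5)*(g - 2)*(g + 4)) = g - 2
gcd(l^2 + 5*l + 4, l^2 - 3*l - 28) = l + 4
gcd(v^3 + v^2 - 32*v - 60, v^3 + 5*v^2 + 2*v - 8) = v + 2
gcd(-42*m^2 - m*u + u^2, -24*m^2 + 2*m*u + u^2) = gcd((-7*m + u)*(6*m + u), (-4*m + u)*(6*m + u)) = 6*m + u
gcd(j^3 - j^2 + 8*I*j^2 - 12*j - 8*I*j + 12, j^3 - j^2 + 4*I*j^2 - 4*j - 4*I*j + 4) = j^2 + j*(-1 + 2*I) - 2*I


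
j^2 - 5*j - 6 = (j - 6)*(j + 1)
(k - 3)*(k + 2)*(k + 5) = k^3 + 4*k^2 - 11*k - 30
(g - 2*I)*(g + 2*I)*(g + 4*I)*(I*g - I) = I*g^4 - 4*g^3 - I*g^3 + 4*g^2 + 4*I*g^2 - 16*g - 4*I*g + 16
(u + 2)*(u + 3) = u^2 + 5*u + 6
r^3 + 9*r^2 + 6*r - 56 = (r - 2)*(r + 4)*(r + 7)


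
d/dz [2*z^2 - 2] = 4*z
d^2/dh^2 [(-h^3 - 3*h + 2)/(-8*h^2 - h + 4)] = 18*(25*h^3 - 44*h^2 + 32*h - 6)/(512*h^6 + 192*h^5 - 744*h^4 - 191*h^3 + 372*h^2 + 48*h - 64)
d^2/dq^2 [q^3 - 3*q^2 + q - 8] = 6*q - 6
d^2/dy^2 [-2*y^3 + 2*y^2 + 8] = 4 - 12*y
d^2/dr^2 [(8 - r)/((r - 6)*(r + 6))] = 2*(-r^3 + 24*r^2 - 108*r + 288)/(r^6 - 108*r^4 + 3888*r^2 - 46656)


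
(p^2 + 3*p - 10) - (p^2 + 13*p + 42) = -10*p - 52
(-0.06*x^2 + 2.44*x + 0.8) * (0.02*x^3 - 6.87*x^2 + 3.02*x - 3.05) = -0.0012*x^5 + 0.461*x^4 - 16.928*x^3 + 2.0558*x^2 - 5.026*x - 2.44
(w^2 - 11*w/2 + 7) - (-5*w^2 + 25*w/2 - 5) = 6*w^2 - 18*w + 12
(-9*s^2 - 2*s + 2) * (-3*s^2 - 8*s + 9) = 27*s^4 + 78*s^3 - 71*s^2 - 34*s + 18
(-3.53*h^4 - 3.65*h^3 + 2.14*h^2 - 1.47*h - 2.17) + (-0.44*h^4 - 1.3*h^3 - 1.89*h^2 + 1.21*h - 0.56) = -3.97*h^4 - 4.95*h^3 + 0.25*h^2 - 0.26*h - 2.73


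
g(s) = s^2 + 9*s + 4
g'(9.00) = 27.00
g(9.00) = 166.00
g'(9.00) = 27.00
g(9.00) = 166.00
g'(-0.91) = 7.18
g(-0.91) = -3.36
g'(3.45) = 15.90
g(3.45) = 46.95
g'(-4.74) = -0.48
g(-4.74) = -16.19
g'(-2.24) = 4.52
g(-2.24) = -11.14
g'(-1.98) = 5.04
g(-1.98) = -9.90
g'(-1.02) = 6.96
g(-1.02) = -4.14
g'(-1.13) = 6.74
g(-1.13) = -4.89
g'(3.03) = 15.06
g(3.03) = 40.45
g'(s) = 2*s + 9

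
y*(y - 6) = y^2 - 6*y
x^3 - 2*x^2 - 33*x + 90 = (x - 5)*(x - 3)*(x + 6)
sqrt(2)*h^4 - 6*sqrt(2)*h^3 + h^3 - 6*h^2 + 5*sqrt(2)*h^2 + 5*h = h*(h - 5)*(h - 1)*(sqrt(2)*h + 1)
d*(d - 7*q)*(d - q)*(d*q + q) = d^4*q - 8*d^3*q^2 + d^3*q + 7*d^2*q^3 - 8*d^2*q^2 + 7*d*q^3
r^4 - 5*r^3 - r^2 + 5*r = r*(r - 5)*(r - 1)*(r + 1)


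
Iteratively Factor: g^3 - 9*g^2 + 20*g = (g - 5)*(g^2 - 4*g) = g*(g - 5)*(g - 4)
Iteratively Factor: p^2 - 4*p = (p)*(p - 4)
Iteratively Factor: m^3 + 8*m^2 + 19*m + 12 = (m + 1)*(m^2 + 7*m + 12) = (m + 1)*(m + 3)*(m + 4)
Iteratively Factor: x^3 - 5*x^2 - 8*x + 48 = (x - 4)*(x^2 - x - 12) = (x - 4)^2*(x + 3)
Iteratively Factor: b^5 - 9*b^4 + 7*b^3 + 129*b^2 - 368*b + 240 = (b - 3)*(b^4 - 6*b^3 - 11*b^2 + 96*b - 80) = (b - 4)*(b - 3)*(b^3 - 2*b^2 - 19*b + 20) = (b - 4)*(b - 3)*(b - 1)*(b^2 - b - 20) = (b - 5)*(b - 4)*(b - 3)*(b - 1)*(b + 4)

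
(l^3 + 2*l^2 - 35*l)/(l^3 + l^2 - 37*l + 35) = l/(l - 1)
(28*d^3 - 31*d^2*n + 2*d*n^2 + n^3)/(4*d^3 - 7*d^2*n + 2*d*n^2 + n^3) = (28*d^2 - 3*d*n - n^2)/(4*d^2 - 3*d*n - n^2)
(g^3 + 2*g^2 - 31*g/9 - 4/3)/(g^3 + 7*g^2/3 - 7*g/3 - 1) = (g - 4/3)/(g - 1)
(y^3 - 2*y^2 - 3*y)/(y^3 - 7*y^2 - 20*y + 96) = y*(y + 1)/(y^2 - 4*y - 32)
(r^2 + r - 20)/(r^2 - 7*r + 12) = (r + 5)/(r - 3)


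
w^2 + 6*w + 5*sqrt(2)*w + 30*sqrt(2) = (w + 6)*(w + 5*sqrt(2))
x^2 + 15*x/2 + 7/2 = (x + 1/2)*(x + 7)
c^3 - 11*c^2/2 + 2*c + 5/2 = (c - 5)*(c - 1)*(c + 1/2)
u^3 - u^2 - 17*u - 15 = (u - 5)*(u + 1)*(u + 3)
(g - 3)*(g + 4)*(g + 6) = g^3 + 7*g^2 - 6*g - 72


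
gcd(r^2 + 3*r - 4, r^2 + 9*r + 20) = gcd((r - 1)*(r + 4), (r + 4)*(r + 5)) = r + 4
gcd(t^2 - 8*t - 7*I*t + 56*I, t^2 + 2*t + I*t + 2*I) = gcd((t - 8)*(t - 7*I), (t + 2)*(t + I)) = 1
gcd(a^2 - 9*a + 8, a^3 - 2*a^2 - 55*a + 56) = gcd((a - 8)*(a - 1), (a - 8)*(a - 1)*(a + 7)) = a^2 - 9*a + 8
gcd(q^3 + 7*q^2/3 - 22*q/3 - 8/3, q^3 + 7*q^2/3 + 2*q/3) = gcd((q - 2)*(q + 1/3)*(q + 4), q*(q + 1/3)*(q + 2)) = q + 1/3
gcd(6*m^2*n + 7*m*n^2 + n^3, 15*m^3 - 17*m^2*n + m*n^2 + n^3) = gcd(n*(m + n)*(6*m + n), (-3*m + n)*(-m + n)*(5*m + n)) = 1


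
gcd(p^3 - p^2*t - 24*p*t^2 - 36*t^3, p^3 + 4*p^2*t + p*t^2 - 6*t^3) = p^2 + 5*p*t + 6*t^2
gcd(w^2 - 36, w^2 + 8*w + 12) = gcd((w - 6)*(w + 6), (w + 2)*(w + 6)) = w + 6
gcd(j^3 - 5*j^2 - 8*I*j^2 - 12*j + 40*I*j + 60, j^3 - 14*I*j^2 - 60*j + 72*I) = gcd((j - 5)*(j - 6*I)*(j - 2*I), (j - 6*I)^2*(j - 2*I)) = j^2 - 8*I*j - 12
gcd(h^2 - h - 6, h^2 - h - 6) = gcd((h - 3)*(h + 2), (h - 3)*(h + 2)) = h^2 - h - 6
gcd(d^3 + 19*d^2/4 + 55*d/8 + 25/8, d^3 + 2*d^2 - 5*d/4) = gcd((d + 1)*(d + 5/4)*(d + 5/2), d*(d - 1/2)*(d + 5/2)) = d + 5/2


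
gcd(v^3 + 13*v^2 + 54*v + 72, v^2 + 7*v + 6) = v + 6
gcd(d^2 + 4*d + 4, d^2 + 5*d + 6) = d + 2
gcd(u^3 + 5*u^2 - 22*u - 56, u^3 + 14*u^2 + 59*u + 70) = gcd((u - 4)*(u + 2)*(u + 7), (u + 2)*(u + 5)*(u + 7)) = u^2 + 9*u + 14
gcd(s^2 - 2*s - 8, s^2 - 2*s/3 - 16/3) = s + 2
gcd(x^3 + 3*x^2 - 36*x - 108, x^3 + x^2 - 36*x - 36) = x^2 - 36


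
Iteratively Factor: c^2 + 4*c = (c + 4)*(c)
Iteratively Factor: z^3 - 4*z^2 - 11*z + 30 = (z - 5)*(z^2 + z - 6) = (z - 5)*(z - 2)*(z + 3)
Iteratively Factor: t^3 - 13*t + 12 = (t - 1)*(t^2 + t - 12) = (t - 1)*(t + 4)*(t - 3)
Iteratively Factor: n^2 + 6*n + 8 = (n + 4)*(n + 2)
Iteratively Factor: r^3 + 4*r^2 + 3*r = (r)*(r^2 + 4*r + 3) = r*(r + 3)*(r + 1)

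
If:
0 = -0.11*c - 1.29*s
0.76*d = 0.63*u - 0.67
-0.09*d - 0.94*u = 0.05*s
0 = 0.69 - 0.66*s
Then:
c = -12.26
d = -0.86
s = 1.05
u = 0.03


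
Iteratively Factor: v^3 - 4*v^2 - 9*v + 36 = (v - 3)*(v^2 - v - 12) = (v - 3)*(v + 3)*(v - 4)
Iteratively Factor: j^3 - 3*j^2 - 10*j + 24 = (j - 4)*(j^2 + j - 6) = (j - 4)*(j + 3)*(j - 2)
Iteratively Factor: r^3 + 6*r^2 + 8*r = (r + 4)*(r^2 + 2*r) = (r + 2)*(r + 4)*(r)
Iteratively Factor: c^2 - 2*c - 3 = (c - 3)*(c + 1)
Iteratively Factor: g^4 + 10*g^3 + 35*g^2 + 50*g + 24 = (g + 1)*(g^3 + 9*g^2 + 26*g + 24) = (g + 1)*(g + 2)*(g^2 + 7*g + 12) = (g + 1)*(g + 2)*(g + 4)*(g + 3)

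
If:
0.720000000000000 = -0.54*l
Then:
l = -1.33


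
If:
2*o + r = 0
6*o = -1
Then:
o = -1/6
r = 1/3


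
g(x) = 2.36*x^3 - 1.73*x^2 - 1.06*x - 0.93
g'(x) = 7.08*x^2 - 3.46*x - 1.06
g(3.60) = 82.94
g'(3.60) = 78.24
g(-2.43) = -42.43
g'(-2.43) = 49.15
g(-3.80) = -151.38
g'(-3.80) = 114.32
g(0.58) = -1.67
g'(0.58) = -0.69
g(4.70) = 200.89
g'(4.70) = 139.08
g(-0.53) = -1.21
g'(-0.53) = 2.76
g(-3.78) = -149.11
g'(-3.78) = 113.18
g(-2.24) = -33.76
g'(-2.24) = 42.22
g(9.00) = 1569.84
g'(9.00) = 541.28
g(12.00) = 3815.31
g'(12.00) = 976.94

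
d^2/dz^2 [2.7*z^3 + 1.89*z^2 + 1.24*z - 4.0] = 16.2*z + 3.78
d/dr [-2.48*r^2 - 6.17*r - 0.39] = -4.96*r - 6.17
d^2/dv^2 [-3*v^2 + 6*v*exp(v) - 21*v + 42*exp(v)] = 6*v*exp(v) + 54*exp(v) - 6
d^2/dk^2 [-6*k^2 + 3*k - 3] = -12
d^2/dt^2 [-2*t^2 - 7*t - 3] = -4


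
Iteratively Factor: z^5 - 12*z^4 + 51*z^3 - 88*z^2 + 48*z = (z - 3)*(z^4 - 9*z^3 + 24*z^2 - 16*z) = z*(z - 3)*(z^3 - 9*z^2 + 24*z - 16) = z*(z - 4)*(z - 3)*(z^2 - 5*z + 4) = z*(z - 4)^2*(z - 3)*(z - 1)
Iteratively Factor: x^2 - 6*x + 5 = (x - 5)*(x - 1)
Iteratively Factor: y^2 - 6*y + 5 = (y - 1)*(y - 5)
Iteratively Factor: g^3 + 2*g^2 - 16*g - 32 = (g + 2)*(g^2 - 16) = (g - 4)*(g + 2)*(g + 4)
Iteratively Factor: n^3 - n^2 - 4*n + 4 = (n + 2)*(n^2 - 3*n + 2) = (n - 2)*(n + 2)*(n - 1)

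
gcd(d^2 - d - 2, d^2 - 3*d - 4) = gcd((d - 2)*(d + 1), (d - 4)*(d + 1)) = d + 1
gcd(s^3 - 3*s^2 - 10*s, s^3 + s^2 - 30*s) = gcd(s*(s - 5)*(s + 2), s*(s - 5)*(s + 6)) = s^2 - 5*s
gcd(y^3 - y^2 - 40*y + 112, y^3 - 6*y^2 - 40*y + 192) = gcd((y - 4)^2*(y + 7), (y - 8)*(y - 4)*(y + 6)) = y - 4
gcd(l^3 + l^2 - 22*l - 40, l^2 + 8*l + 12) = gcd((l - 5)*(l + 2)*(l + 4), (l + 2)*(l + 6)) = l + 2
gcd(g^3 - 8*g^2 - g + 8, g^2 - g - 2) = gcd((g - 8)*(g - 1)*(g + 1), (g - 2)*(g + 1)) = g + 1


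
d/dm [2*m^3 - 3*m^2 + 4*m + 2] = 6*m^2 - 6*m + 4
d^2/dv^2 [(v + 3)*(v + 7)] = 2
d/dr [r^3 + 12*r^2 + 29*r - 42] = 3*r^2 + 24*r + 29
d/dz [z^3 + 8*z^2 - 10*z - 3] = 3*z^2 + 16*z - 10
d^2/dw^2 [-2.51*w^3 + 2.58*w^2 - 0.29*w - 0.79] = 5.16 - 15.06*w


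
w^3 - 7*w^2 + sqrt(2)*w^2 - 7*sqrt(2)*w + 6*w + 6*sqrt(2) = (w - 6)*(w - 1)*(w + sqrt(2))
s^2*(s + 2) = s^3 + 2*s^2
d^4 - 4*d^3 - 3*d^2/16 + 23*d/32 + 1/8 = (d - 4)*(d - 1/2)*(d + 1/4)^2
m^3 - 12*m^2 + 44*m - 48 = (m - 6)*(m - 4)*(m - 2)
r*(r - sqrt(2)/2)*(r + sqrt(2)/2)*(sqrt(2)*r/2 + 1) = sqrt(2)*r^4/2 + r^3 - sqrt(2)*r^2/4 - r/2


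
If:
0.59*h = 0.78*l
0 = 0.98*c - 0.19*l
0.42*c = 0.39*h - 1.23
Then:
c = 0.55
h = 3.75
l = 2.83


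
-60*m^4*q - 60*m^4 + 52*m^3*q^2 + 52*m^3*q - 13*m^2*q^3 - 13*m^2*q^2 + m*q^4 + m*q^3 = (-6*m + q)*(-5*m + q)*(-2*m + q)*(m*q + m)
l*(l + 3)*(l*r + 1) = l^3*r + 3*l^2*r + l^2 + 3*l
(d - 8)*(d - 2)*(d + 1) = d^3 - 9*d^2 + 6*d + 16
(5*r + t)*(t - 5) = 5*r*t - 25*r + t^2 - 5*t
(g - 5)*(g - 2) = g^2 - 7*g + 10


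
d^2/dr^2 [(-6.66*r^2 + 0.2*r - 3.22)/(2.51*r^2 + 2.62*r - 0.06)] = (90.1150240000001*r^3 - 127.735908*r^2 - 126.871464*r - 45.161672)/(15.813251*r^6 + 49.518786*r^5 + 50.554914*r^4 + 15.617296*r^3 - 1.208484*r^2 + 0.028296*r - 0.000216)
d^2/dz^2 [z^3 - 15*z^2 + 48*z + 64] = 6*z - 30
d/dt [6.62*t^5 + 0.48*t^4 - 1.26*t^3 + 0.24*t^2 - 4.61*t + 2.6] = 33.1*t^4 + 1.92*t^3 - 3.78*t^2 + 0.48*t - 4.61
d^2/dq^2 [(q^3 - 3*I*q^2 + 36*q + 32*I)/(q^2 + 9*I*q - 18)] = 12*(-9*q^3 - 92*I*q^2 + 342*q + 474*I)/(q^6 + 27*I*q^5 - 297*q^4 - 1701*I*q^3 + 5346*q^2 + 8748*I*q - 5832)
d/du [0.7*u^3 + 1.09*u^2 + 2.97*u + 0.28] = 2.1*u^2 + 2.18*u + 2.97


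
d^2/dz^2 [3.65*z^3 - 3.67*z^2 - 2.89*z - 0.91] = 21.9*z - 7.34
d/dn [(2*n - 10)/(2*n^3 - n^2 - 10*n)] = 2*(-n*(-2*n^2 + n + 10) + 2*(n - 5)*(-3*n^2 + n + 5))/(n^2*(-2*n^2 + n + 10)^2)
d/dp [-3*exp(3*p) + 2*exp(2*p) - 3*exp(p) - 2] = (-9*exp(2*p) + 4*exp(p) - 3)*exp(p)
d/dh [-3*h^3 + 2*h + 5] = 2 - 9*h^2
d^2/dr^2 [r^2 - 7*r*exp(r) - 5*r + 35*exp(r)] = -7*r*exp(r) + 21*exp(r) + 2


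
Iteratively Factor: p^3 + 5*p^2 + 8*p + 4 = (p + 1)*(p^2 + 4*p + 4) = (p + 1)*(p + 2)*(p + 2)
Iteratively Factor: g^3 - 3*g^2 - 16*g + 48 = (g - 4)*(g^2 + g - 12) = (g - 4)*(g + 4)*(g - 3)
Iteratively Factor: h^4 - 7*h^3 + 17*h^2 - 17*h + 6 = (h - 1)*(h^3 - 6*h^2 + 11*h - 6) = (h - 3)*(h - 1)*(h^2 - 3*h + 2) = (h - 3)*(h - 2)*(h - 1)*(h - 1)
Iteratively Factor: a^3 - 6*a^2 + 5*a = (a - 1)*(a^2 - 5*a) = a*(a - 1)*(a - 5)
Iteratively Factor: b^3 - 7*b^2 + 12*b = (b - 4)*(b^2 - 3*b) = b*(b - 4)*(b - 3)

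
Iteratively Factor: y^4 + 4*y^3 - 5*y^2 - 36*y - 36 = (y + 2)*(y^3 + 2*y^2 - 9*y - 18) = (y + 2)*(y + 3)*(y^2 - y - 6) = (y - 3)*(y + 2)*(y + 3)*(y + 2)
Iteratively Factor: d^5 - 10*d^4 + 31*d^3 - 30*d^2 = (d)*(d^4 - 10*d^3 + 31*d^2 - 30*d) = d*(d - 5)*(d^3 - 5*d^2 + 6*d) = d*(d - 5)*(d - 2)*(d^2 - 3*d) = d^2*(d - 5)*(d - 2)*(d - 3)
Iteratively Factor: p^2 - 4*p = (p)*(p - 4)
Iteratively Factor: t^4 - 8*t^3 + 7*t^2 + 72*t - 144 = (t + 3)*(t^3 - 11*t^2 + 40*t - 48) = (t - 4)*(t + 3)*(t^2 - 7*t + 12) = (t - 4)*(t - 3)*(t + 3)*(t - 4)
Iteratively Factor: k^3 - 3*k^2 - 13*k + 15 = (k - 1)*(k^2 - 2*k - 15) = (k - 5)*(k - 1)*(k + 3)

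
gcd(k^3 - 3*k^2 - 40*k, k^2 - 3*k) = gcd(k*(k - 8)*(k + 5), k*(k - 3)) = k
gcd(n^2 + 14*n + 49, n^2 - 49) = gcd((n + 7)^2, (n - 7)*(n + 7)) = n + 7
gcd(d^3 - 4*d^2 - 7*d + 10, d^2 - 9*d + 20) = d - 5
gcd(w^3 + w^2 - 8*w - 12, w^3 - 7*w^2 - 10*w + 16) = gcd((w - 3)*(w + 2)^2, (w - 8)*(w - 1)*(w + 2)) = w + 2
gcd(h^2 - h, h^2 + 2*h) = h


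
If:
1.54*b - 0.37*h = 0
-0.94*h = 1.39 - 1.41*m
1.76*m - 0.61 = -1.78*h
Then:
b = -0.09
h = -0.38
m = 0.73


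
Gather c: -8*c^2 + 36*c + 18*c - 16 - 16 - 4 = -8*c^2 + 54*c - 36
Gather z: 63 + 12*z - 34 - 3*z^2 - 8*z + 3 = -3*z^2 + 4*z + 32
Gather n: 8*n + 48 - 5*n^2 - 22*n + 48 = -5*n^2 - 14*n + 96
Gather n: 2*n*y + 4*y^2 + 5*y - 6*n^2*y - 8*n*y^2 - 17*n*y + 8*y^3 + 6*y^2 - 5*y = -6*n^2*y + n*(-8*y^2 - 15*y) + 8*y^3 + 10*y^2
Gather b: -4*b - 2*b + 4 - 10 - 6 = -6*b - 12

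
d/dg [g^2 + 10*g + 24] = 2*g + 10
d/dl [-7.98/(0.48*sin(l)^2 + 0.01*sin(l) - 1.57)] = (7.6608*sin(l) + 0.0798)*cos(l)/(0.48*sin(l)^2 + 0.01*sin(l) - 1.57)^2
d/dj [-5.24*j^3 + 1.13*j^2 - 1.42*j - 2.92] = -15.72*j^2 + 2.26*j - 1.42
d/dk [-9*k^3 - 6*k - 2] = -27*k^2 - 6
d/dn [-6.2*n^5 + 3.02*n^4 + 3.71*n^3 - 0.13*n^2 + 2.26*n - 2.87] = -31.0*n^4 + 12.08*n^3 + 11.13*n^2 - 0.26*n + 2.26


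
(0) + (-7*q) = -7*q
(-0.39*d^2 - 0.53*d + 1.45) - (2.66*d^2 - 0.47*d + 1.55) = -3.05*d^2 - 0.0600000000000001*d - 0.1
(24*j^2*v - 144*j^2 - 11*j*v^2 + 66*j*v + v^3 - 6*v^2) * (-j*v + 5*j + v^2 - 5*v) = -24*j^3*v^2 + 264*j^3*v - 720*j^3 + 35*j^2*v^3 - 385*j^2*v^2 + 1050*j^2*v - 12*j*v^4 + 132*j*v^3 - 360*j*v^2 + v^5 - 11*v^4 + 30*v^3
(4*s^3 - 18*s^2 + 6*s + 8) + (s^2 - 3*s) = 4*s^3 - 17*s^2 + 3*s + 8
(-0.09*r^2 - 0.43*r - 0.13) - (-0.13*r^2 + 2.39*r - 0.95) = 0.04*r^2 - 2.82*r + 0.82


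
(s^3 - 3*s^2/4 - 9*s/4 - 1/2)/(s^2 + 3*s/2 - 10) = (4*s^3 - 3*s^2 - 9*s - 2)/(2*(2*s^2 + 3*s - 20))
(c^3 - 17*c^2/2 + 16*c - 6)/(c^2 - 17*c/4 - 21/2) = 2*(2*c^2 - 5*c + 2)/(4*c + 7)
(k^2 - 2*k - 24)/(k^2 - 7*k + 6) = (k + 4)/(k - 1)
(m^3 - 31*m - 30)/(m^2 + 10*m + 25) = (m^2 - 5*m - 6)/(m + 5)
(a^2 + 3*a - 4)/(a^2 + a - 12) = (a - 1)/(a - 3)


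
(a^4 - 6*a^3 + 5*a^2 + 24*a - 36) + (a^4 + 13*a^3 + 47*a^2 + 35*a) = 2*a^4 + 7*a^3 + 52*a^2 + 59*a - 36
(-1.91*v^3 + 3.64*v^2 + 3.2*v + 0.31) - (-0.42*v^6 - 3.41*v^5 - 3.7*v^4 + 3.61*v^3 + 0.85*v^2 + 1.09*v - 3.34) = 0.42*v^6 + 3.41*v^5 + 3.7*v^4 - 5.52*v^3 + 2.79*v^2 + 2.11*v + 3.65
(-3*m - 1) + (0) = -3*m - 1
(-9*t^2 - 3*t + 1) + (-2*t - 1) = -9*t^2 - 5*t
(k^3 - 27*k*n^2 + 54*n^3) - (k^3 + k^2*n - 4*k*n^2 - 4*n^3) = -k^2*n - 23*k*n^2 + 58*n^3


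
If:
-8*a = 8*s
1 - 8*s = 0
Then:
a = -1/8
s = 1/8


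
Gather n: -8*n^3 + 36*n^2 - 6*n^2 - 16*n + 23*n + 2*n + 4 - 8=-8*n^3 + 30*n^2 + 9*n - 4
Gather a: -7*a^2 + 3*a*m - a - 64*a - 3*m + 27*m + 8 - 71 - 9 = -7*a^2 + a*(3*m - 65) + 24*m - 72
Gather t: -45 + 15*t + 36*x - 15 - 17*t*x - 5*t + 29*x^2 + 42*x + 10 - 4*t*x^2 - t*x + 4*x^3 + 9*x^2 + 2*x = t*(-4*x^2 - 18*x + 10) + 4*x^3 + 38*x^2 + 80*x - 50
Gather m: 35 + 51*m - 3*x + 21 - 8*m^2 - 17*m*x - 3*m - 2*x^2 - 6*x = -8*m^2 + m*(48 - 17*x) - 2*x^2 - 9*x + 56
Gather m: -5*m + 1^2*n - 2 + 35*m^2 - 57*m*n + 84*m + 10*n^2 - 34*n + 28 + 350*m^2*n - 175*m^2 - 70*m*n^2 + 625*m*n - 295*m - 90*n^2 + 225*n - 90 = m^2*(350*n - 140) + m*(-70*n^2 + 568*n - 216) - 80*n^2 + 192*n - 64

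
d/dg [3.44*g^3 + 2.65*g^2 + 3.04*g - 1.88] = 10.32*g^2 + 5.3*g + 3.04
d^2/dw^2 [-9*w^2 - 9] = -18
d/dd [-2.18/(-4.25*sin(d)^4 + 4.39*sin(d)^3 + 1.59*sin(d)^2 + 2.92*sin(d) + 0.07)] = (-37.06*sin(d)^3 + 28.7106*sin(d)^2 + 6.9324*sin(d) + 6.3656)*cos(d)/(-4.25*sin(d)^4 + 4.39*sin(d)^3 + 1.59*sin(d)^2 + 2.92*sin(d) + 0.07)^2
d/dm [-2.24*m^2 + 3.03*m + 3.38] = 3.03 - 4.48*m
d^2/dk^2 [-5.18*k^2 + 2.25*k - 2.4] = -10.3600000000000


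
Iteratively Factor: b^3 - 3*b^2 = (b)*(b^2 - 3*b) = b*(b - 3)*(b)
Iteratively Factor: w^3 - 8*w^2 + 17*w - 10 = (w - 2)*(w^2 - 6*w + 5) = (w - 5)*(w - 2)*(w - 1)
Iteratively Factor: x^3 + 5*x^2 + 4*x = (x + 1)*(x^2 + 4*x) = x*(x + 1)*(x + 4)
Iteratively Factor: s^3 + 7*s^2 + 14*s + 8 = (s + 4)*(s^2 + 3*s + 2) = (s + 1)*(s + 4)*(s + 2)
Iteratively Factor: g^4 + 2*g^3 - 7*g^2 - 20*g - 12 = (g - 3)*(g^3 + 5*g^2 + 8*g + 4) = (g - 3)*(g + 1)*(g^2 + 4*g + 4) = (g - 3)*(g + 1)*(g + 2)*(g + 2)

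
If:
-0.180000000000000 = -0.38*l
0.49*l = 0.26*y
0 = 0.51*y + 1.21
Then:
No Solution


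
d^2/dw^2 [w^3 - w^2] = 6*w - 2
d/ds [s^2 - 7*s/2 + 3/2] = 2*s - 7/2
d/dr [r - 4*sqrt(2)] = 1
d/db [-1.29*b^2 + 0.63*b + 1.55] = 0.63 - 2.58*b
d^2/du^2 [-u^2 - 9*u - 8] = -2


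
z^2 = z^2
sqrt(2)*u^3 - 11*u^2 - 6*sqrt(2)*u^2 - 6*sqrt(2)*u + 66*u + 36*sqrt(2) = (u - 6)*(u - 6*sqrt(2))*(sqrt(2)*u + 1)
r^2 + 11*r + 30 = (r + 5)*(r + 6)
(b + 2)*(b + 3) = b^2 + 5*b + 6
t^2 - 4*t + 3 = (t - 3)*(t - 1)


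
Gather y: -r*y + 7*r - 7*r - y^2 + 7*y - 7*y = -r*y - y^2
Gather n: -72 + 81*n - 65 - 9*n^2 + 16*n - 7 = -9*n^2 + 97*n - 144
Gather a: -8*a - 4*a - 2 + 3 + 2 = 3 - 12*a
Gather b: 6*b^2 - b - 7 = 6*b^2 - b - 7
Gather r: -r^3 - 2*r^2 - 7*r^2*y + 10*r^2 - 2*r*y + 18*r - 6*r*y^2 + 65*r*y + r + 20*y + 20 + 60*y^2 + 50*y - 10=-r^3 + r^2*(8 - 7*y) + r*(-6*y^2 + 63*y + 19) + 60*y^2 + 70*y + 10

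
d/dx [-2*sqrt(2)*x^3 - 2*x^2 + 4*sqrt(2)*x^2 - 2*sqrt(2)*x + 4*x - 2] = -6*sqrt(2)*x^2 - 4*x + 8*sqrt(2)*x - 2*sqrt(2) + 4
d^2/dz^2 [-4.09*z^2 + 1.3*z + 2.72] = -8.18000000000000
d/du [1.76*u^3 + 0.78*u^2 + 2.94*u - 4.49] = 5.28*u^2 + 1.56*u + 2.94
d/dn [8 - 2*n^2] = -4*n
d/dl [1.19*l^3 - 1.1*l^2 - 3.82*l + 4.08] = 3.57*l^2 - 2.2*l - 3.82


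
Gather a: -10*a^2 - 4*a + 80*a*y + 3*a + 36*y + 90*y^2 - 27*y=-10*a^2 + a*(80*y - 1) + 90*y^2 + 9*y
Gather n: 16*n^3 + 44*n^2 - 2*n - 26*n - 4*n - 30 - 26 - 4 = 16*n^3 + 44*n^2 - 32*n - 60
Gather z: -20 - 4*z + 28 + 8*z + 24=4*z + 32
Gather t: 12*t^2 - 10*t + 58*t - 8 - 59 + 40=12*t^2 + 48*t - 27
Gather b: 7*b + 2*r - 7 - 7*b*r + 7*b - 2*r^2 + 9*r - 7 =b*(14 - 7*r) - 2*r^2 + 11*r - 14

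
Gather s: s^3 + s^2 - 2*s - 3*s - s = s^3 + s^2 - 6*s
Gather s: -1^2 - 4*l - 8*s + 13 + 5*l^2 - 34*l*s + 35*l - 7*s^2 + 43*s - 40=5*l^2 + 31*l - 7*s^2 + s*(35 - 34*l) - 28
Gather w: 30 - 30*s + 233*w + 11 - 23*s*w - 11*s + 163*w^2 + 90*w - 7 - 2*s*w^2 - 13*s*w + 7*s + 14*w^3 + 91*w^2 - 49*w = -34*s + 14*w^3 + w^2*(254 - 2*s) + w*(274 - 36*s) + 34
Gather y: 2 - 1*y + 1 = 3 - y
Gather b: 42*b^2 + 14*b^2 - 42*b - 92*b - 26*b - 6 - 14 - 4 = 56*b^2 - 160*b - 24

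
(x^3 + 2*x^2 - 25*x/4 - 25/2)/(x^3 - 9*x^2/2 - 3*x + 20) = (x + 5/2)/(x - 4)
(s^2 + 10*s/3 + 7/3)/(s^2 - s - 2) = (s + 7/3)/(s - 2)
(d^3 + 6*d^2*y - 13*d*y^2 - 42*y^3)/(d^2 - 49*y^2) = (-d^2 + d*y + 6*y^2)/(-d + 7*y)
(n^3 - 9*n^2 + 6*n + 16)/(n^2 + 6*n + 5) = (n^2 - 10*n + 16)/(n + 5)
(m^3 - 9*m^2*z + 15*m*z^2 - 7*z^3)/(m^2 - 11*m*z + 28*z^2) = (-m^2 + 2*m*z - z^2)/(-m + 4*z)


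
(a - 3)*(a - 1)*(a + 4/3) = a^3 - 8*a^2/3 - 7*a/3 + 4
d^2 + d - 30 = (d - 5)*(d + 6)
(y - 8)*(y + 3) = y^2 - 5*y - 24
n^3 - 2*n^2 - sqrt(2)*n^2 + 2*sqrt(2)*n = n*(n - 2)*(n - sqrt(2))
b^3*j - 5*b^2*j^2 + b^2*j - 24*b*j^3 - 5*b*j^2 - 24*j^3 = (b - 8*j)*(b + 3*j)*(b*j + j)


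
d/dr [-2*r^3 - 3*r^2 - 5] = 6*r*(-r - 1)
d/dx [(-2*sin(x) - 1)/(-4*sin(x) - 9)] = 14*cos(x)/(4*sin(x) + 9)^2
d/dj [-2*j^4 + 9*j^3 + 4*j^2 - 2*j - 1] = -8*j^3 + 27*j^2 + 8*j - 2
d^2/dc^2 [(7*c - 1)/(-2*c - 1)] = 36/(2*c + 1)^3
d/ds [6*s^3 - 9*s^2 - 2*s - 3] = 18*s^2 - 18*s - 2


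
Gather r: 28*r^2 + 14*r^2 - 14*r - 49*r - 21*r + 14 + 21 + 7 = 42*r^2 - 84*r + 42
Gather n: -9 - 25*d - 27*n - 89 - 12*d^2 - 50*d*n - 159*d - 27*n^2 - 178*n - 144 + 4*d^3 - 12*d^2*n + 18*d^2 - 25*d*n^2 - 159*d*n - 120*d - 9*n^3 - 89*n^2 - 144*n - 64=4*d^3 + 6*d^2 - 304*d - 9*n^3 + n^2*(-25*d - 116) + n*(-12*d^2 - 209*d - 349) - 306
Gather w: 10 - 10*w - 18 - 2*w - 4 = -12*w - 12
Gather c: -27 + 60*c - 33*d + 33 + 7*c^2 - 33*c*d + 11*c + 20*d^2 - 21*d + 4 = 7*c^2 + c*(71 - 33*d) + 20*d^2 - 54*d + 10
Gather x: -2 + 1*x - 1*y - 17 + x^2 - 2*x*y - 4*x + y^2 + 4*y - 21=x^2 + x*(-2*y - 3) + y^2 + 3*y - 40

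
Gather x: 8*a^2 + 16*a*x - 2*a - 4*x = 8*a^2 - 2*a + x*(16*a - 4)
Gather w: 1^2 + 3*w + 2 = 3*w + 3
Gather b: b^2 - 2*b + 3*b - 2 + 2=b^2 + b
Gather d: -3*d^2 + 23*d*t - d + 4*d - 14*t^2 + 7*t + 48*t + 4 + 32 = -3*d^2 + d*(23*t + 3) - 14*t^2 + 55*t + 36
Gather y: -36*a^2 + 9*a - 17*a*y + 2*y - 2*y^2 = -36*a^2 + 9*a - 2*y^2 + y*(2 - 17*a)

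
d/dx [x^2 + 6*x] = 2*x + 6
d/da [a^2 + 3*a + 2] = 2*a + 3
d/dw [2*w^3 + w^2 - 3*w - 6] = 6*w^2 + 2*w - 3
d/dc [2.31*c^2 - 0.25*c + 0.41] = 4.62*c - 0.25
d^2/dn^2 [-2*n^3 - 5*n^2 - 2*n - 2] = -12*n - 10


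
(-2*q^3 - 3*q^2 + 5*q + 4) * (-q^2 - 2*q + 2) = 2*q^5 + 7*q^4 - 3*q^3 - 20*q^2 + 2*q + 8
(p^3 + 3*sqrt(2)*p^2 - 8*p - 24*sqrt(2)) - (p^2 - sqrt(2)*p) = p^3 - p^2 + 3*sqrt(2)*p^2 - 8*p + sqrt(2)*p - 24*sqrt(2)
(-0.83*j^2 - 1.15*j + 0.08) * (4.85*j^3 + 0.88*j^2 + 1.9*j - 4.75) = -4.0255*j^5 - 6.3079*j^4 - 2.201*j^3 + 1.8279*j^2 + 5.6145*j - 0.38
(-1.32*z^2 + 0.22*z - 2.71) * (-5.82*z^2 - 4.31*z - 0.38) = 7.6824*z^4 + 4.4088*z^3 + 15.3256*z^2 + 11.5965*z + 1.0298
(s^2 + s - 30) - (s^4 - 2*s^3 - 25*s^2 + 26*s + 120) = -s^4 + 2*s^3 + 26*s^2 - 25*s - 150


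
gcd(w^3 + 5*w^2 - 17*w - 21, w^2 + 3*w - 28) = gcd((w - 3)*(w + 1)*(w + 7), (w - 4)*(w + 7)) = w + 7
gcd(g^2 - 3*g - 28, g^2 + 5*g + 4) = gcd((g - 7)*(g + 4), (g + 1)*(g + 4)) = g + 4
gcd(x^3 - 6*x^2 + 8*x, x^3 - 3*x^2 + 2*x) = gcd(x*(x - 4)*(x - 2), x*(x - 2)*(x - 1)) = x^2 - 2*x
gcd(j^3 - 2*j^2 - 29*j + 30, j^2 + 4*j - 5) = j^2 + 4*j - 5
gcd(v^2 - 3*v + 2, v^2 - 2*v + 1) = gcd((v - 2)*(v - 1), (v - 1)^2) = v - 1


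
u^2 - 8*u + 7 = (u - 7)*(u - 1)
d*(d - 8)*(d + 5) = d^3 - 3*d^2 - 40*d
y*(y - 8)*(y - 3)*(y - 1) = y^4 - 12*y^3 + 35*y^2 - 24*y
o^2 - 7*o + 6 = (o - 6)*(o - 1)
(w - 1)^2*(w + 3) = w^3 + w^2 - 5*w + 3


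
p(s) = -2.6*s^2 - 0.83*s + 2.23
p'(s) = -5.2*s - 0.83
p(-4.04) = -36.85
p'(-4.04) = 20.18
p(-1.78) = -4.53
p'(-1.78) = 8.43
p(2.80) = -20.48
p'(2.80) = -15.39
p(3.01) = -23.82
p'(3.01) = -16.48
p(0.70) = 0.38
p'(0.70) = -4.47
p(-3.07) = -19.73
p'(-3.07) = 15.13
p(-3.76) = -31.41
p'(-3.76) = 18.72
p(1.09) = -1.76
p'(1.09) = -6.50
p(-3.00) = -18.68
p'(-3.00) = 14.77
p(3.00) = -23.66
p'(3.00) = -16.43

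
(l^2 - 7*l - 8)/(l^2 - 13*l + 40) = (l + 1)/(l - 5)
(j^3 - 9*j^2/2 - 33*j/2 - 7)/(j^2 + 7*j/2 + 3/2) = (j^2 - 5*j - 14)/(j + 3)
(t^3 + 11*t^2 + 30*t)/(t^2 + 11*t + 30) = t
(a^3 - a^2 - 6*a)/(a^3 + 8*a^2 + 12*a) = (a - 3)/(a + 6)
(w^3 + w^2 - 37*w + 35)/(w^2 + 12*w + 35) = (w^2 - 6*w + 5)/(w + 5)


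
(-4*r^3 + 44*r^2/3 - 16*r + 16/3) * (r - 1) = -4*r^4 + 56*r^3/3 - 92*r^2/3 + 64*r/3 - 16/3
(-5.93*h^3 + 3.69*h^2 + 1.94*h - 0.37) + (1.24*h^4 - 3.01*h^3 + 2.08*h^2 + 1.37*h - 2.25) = 1.24*h^4 - 8.94*h^3 + 5.77*h^2 + 3.31*h - 2.62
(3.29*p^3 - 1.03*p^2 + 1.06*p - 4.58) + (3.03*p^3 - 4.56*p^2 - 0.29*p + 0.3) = 6.32*p^3 - 5.59*p^2 + 0.77*p - 4.28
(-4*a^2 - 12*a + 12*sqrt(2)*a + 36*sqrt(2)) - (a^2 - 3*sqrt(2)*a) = -5*a^2 - 12*a + 15*sqrt(2)*a + 36*sqrt(2)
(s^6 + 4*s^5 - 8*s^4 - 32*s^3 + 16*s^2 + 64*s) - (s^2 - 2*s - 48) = s^6 + 4*s^5 - 8*s^4 - 32*s^3 + 15*s^2 + 66*s + 48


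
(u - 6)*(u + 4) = u^2 - 2*u - 24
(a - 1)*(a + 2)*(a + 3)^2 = a^4 + 7*a^3 + 13*a^2 - 3*a - 18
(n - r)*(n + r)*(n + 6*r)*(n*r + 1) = n^4*r + 6*n^3*r^2 + n^3 - n^2*r^3 + 6*n^2*r - 6*n*r^4 - n*r^2 - 6*r^3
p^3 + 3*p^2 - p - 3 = (p - 1)*(p + 1)*(p + 3)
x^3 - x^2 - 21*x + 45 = (x - 3)^2*(x + 5)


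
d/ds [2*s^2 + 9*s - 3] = 4*s + 9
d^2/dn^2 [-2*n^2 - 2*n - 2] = -4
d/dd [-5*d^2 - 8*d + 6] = -10*d - 8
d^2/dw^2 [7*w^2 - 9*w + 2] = 14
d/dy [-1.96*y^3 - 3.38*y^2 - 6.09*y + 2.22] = -5.88*y^2 - 6.76*y - 6.09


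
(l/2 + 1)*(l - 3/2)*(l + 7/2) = l^3/2 + 2*l^2 - 5*l/8 - 21/4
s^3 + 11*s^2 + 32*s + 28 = (s + 2)^2*(s + 7)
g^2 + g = g*(g + 1)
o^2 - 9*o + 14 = (o - 7)*(o - 2)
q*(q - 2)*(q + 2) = q^3 - 4*q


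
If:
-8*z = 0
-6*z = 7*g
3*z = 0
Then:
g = 0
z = 0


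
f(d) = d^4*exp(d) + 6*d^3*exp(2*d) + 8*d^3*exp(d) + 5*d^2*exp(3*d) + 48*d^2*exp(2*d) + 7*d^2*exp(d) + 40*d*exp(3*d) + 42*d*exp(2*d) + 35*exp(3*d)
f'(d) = d^4*exp(d) + 12*d^3*exp(2*d) + 12*d^3*exp(d) + 15*d^2*exp(3*d) + 114*d^2*exp(2*d) + 31*d^2*exp(d) + 130*d*exp(3*d) + 180*d*exp(2*d) + 14*d*exp(d) + 145*exp(3*d) + 42*exp(2*d)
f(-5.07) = -1.26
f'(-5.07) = -1.09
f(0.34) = 177.58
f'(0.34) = 772.55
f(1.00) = 2359.68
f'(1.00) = 8553.86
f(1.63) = 21178.31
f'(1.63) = 71568.75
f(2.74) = 824424.41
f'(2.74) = 2681756.72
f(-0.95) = -0.06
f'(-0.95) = -1.41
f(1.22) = 5170.33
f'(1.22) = 18159.44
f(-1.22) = 0.09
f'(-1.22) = 0.44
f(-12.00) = 0.05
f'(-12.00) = 0.03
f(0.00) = 35.00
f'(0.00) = 187.00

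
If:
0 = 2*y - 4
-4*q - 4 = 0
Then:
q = -1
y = 2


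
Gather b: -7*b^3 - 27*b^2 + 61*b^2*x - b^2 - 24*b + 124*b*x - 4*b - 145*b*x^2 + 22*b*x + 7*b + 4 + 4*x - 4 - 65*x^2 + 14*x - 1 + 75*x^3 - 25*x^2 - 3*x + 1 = -7*b^3 + b^2*(61*x - 28) + b*(-145*x^2 + 146*x - 21) + 75*x^3 - 90*x^2 + 15*x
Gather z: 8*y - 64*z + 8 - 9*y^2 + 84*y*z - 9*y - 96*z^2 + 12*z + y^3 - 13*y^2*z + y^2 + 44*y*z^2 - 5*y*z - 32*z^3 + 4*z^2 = y^3 - 8*y^2 - y - 32*z^3 + z^2*(44*y - 92) + z*(-13*y^2 + 79*y - 52) + 8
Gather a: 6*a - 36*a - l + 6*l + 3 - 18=-30*a + 5*l - 15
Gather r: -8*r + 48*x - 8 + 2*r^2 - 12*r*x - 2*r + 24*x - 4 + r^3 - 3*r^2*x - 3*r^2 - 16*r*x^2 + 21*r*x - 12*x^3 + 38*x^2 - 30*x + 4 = r^3 + r^2*(-3*x - 1) + r*(-16*x^2 + 9*x - 10) - 12*x^3 + 38*x^2 + 42*x - 8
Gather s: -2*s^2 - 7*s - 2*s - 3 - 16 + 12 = -2*s^2 - 9*s - 7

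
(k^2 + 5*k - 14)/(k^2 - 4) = (k + 7)/(k + 2)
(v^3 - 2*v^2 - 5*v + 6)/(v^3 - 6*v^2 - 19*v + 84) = (v^2 + v - 2)/(v^2 - 3*v - 28)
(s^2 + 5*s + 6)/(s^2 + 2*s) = (s + 3)/s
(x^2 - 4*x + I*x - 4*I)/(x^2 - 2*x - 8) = (x + I)/(x + 2)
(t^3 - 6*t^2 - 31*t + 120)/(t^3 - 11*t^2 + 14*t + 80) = (t^2 + 2*t - 15)/(t^2 - 3*t - 10)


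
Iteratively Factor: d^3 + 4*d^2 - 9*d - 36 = (d - 3)*(d^2 + 7*d + 12) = (d - 3)*(d + 3)*(d + 4)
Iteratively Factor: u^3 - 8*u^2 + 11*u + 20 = (u - 5)*(u^2 - 3*u - 4) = (u - 5)*(u + 1)*(u - 4)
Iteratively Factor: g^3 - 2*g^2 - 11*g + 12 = (g - 4)*(g^2 + 2*g - 3) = (g - 4)*(g - 1)*(g + 3)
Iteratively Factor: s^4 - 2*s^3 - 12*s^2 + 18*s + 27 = (s + 1)*(s^3 - 3*s^2 - 9*s + 27) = (s - 3)*(s + 1)*(s^2 - 9) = (s - 3)^2*(s + 1)*(s + 3)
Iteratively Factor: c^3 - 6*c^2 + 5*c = (c)*(c^2 - 6*c + 5) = c*(c - 5)*(c - 1)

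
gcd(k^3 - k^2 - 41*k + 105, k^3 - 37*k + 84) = k^2 + 4*k - 21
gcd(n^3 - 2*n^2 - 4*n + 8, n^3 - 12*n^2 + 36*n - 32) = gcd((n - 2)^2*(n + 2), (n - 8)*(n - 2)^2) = n^2 - 4*n + 4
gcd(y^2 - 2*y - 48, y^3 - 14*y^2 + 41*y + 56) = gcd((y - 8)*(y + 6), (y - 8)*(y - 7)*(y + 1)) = y - 8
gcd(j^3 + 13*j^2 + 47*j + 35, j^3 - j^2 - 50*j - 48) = j + 1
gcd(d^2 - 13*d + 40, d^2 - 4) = 1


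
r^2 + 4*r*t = r*(r + 4*t)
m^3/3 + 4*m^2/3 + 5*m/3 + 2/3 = (m/3 + 1/3)*(m + 1)*(m + 2)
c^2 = c^2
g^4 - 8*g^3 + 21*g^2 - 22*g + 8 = (g - 4)*(g - 2)*(g - 1)^2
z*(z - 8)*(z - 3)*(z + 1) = z^4 - 10*z^3 + 13*z^2 + 24*z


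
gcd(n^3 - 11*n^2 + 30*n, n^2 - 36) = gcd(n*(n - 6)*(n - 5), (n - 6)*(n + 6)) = n - 6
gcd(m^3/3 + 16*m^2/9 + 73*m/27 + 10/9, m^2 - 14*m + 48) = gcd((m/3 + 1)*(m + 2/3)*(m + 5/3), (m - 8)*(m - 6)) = 1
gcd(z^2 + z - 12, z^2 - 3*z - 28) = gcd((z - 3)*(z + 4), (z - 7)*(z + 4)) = z + 4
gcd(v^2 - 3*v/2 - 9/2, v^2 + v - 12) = v - 3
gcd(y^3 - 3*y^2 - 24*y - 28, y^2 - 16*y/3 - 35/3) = y - 7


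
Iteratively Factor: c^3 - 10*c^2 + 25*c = (c - 5)*(c^2 - 5*c) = (c - 5)^2*(c)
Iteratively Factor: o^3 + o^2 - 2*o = (o - 1)*(o^2 + 2*o) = o*(o - 1)*(o + 2)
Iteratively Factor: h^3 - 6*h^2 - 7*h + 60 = (h - 4)*(h^2 - 2*h - 15) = (h - 5)*(h - 4)*(h + 3)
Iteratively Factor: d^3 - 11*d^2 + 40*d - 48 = (d - 4)*(d^2 - 7*d + 12) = (d - 4)*(d - 3)*(d - 4)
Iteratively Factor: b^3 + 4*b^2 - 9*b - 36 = (b + 4)*(b^2 - 9) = (b - 3)*(b + 4)*(b + 3)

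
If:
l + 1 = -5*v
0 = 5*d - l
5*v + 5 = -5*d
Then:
No Solution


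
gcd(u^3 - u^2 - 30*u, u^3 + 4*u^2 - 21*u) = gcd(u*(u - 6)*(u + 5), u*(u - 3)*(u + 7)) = u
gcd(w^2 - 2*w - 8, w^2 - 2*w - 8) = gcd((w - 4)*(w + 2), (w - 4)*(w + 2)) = w^2 - 2*w - 8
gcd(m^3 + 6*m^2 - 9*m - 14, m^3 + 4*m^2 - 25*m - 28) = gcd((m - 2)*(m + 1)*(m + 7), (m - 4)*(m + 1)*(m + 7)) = m^2 + 8*m + 7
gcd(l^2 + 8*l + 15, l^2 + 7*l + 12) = l + 3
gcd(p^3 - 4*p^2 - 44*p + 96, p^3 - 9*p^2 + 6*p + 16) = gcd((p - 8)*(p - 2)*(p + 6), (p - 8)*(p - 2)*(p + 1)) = p^2 - 10*p + 16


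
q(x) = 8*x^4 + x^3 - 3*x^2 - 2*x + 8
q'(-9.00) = -23033.00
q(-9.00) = 51542.00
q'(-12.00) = -54794.00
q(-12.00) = 163760.00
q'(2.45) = 471.90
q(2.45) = 288.04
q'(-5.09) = -4113.65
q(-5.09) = 5178.42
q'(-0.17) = -1.05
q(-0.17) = 8.26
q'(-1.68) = -135.19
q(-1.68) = 61.88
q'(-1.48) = -90.29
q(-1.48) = 39.53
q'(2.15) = 317.00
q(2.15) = 170.71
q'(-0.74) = -8.88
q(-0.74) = 9.83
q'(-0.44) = -1.51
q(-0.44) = 8.51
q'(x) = 32*x^3 + 3*x^2 - 6*x - 2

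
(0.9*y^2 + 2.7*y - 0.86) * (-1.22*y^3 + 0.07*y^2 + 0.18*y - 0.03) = -1.098*y^5 - 3.231*y^4 + 1.4002*y^3 + 0.3988*y^2 - 0.2358*y + 0.0258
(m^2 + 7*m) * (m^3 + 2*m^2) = m^5 + 9*m^4 + 14*m^3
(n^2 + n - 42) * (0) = 0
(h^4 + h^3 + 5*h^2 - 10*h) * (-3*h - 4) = -3*h^5 - 7*h^4 - 19*h^3 + 10*h^2 + 40*h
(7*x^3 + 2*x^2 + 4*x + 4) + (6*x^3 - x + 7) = 13*x^3 + 2*x^2 + 3*x + 11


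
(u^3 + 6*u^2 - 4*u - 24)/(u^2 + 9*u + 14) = (u^2 + 4*u - 12)/(u + 7)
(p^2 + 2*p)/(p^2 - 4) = p/(p - 2)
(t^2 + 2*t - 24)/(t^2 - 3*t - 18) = (-t^2 - 2*t + 24)/(-t^2 + 3*t + 18)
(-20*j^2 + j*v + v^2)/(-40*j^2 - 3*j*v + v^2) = (-4*j + v)/(-8*j + v)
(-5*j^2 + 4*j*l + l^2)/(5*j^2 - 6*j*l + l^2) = (-5*j - l)/(5*j - l)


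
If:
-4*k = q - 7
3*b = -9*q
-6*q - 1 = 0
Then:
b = 1/2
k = 43/24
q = -1/6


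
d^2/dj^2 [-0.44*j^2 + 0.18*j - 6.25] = -0.880000000000000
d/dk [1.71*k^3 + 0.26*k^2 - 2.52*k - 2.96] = 5.13*k^2 + 0.52*k - 2.52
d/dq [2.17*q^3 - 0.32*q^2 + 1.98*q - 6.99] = 6.51*q^2 - 0.64*q + 1.98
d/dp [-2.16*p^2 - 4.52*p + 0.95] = -4.32*p - 4.52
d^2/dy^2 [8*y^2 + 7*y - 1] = 16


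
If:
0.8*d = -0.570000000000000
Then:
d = -0.71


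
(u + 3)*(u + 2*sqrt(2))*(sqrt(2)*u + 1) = sqrt(2)*u^3 + 3*sqrt(2)*u^2 + 5*u^2 + 2*sqrt(2)*u + 15*u + 6*sqrt(2)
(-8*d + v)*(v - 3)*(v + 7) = -8*d*v^2 - 32*d*v + 168*d + v^3 + 4*v^2 - 21*v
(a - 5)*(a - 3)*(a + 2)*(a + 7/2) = a^4 - 5*a^3/2 - 22*a^2 + 53*a/2 + 105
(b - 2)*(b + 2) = b^2 - 4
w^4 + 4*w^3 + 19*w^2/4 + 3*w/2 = w*(w + 1/2)*(w + 3/2)*(w + 2)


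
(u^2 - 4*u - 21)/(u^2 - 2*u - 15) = (u - 7)/(u - 5)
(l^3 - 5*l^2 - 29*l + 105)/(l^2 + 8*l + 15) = (l^2 - 10*l + 21)/(l + 3)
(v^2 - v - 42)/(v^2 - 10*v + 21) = (v + 6)/(v - 3)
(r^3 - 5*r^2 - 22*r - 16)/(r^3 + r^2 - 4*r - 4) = (r - 8)/(r - 2)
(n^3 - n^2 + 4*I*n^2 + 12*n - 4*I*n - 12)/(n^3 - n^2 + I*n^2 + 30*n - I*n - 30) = (n - 2*I)/(n - 5*I)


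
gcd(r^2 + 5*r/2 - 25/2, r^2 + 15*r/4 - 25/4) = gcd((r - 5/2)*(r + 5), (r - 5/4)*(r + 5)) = r + 5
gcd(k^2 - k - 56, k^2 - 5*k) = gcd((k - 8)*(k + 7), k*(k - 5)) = 1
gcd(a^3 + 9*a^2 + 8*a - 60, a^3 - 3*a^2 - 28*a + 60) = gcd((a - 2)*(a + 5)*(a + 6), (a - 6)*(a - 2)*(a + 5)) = a^2 + 3*a - 10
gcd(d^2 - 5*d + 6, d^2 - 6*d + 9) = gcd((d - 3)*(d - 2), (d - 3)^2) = d - 3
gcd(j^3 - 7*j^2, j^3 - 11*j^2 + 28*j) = j^2 - 7*j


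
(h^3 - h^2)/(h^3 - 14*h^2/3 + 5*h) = 3*h*(h - 1)/(3*h^2 - 14*h + 15)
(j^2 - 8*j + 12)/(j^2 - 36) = (j - 2)/(j + 6)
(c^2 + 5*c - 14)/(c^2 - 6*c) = (c^2 + 5*c - 14)/(c*(c - 6))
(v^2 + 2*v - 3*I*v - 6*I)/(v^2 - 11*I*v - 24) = (v + 2)/(v - 8*I)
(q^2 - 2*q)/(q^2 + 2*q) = (q - 2)/(q + 2)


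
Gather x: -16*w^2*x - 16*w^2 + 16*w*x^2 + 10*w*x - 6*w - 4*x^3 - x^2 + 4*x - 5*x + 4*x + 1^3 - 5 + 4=-16*w^2 - 6*w - 4*x^3 + x^2*(16*w - 1) + x*(-16*w^2 + 10*w + 3)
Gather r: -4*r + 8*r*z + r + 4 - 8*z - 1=r*(8*z - 3) - 8*z + 3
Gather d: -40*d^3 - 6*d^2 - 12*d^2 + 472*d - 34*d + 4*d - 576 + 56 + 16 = -40*d^3 - 18*d^2 + 442*d - 504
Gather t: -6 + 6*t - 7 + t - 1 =7*t - 14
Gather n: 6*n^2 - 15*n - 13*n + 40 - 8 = 6*n^2 - 28*n + 32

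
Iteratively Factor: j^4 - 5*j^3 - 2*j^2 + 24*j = (j + 2)*(j^3 - 7*j^2 + 12*j) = j*(j + 2)*(j^2 - 7*j + 12) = j*(j - 3)*(j + 2)*(j - 4)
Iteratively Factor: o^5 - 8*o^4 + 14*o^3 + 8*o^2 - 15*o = (o + 1)*(o^4 - 9*o^3 + 23*o^2 - 15*o) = (o - 1)*(o + 1)*(o^3 - 8*o^2 + 15*o) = o*(o - 1)*(o + 1)*(o^2 - 8*o + 15) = o*(o - 5)*(o - 1)*(o + 1)*(o - 3)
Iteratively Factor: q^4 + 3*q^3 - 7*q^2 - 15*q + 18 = (q + 3)*(q^3 - 7*q + 6) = (q + 3)^2*(q^2 - 3*q + 2) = (q - 2)*(q + 3)^2*(q - 1)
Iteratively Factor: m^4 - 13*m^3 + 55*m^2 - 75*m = (m)*(m^3 - 13*m^2 + 55*m - 75) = m*(m - 5)*(m^2 - 8*m + 15) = m*(m - 5)^2*(m - 3)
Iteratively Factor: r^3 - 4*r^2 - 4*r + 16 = (r + 2)*(r^2 - 6*r + 8) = (r - 2)*(r + 2)*(r - 4)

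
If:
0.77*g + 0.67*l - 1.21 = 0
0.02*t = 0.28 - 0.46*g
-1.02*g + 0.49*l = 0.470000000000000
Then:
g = 0.26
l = 1.50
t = 7.97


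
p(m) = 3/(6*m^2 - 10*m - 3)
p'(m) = 3*(10 - 12*m)/(6*m^2 - 10*m - 3)^2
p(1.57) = -0.77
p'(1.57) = -1.73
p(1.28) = -0.50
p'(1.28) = -0.45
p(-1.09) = 0.20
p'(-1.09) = 0.31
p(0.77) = -0.42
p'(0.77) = 0.04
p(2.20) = 0.74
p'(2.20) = -3.01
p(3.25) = 0.11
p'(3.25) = -0.11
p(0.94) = -0.42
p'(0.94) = -0.08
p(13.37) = 0.00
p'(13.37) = -0.00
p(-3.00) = 0.04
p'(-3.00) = 0.02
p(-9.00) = 0.01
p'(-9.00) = 0.00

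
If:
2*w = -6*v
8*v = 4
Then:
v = 1/2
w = -3/2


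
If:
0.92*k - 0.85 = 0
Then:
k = 0.92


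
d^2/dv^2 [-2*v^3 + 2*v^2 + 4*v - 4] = 4 - 12*v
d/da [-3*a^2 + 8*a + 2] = 8 - 6*a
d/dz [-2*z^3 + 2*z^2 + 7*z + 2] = -6*z^2 + 4*z + 7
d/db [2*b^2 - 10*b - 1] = 4*b - 10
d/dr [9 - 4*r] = -4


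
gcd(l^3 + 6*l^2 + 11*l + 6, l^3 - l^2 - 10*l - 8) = l^2 + 3*l + 2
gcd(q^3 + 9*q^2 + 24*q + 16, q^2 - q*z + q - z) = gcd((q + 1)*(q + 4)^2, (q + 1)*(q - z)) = q + 1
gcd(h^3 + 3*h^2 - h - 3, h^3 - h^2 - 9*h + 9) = h^2 + 2*h - 3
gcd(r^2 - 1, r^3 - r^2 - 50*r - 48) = r + 1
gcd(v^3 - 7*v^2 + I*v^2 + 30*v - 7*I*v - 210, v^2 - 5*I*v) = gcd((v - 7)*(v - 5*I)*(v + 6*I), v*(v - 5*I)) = v - 5*I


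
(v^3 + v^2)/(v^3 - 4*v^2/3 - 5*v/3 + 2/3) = 3*v^2/(3*v^2 - 7*v + 2)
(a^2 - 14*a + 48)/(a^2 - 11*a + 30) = (a - 8)/(a - 5)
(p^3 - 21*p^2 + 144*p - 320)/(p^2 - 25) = (p^2 - 16*p + 64)/(p + 5)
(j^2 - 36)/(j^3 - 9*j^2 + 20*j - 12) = (j + 6)/(j^2 - 3*j + 2)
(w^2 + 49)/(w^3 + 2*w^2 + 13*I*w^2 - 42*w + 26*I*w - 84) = (w - 7*I)/(w^2 + w*(2 + 6*I) + 12*I)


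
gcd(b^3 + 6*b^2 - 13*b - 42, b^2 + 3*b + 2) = b + 2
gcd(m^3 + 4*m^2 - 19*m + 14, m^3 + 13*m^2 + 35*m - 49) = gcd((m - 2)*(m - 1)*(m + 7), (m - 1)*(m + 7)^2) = m^2 + 6*m - 7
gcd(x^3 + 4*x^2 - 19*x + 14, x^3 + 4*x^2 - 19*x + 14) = x^3 + 4*x^2 - 19*x + 14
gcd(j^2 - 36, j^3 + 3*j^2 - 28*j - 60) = j + 6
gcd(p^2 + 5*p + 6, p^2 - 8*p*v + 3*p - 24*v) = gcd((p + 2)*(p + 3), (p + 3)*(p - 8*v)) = p + 3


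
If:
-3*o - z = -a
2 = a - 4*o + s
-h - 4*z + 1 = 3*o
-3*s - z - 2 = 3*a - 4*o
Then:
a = 5*z/8 - 3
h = 4 - 29*z/8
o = -z/8 - 1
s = 1 - 9*z/8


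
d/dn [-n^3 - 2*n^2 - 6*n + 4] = -3*n^2 - 4*n - 6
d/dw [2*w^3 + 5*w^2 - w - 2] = 6*w^2 + 10*w - 1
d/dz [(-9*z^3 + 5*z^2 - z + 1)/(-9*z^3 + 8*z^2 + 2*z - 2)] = 9*z*(-3*z^3 - 6*z^2 + 11*z - 4)/(81*z^6 - 144*z^5 + 28*z^4 + 68*z^3 - 28*z^2 - 8*z + 4)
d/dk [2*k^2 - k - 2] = 4*k - 1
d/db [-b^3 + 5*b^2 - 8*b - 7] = -3*b^2 + 10*b - 8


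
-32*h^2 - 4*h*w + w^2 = (-8*h + w)*(4*h + w)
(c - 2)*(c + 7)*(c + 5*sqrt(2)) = c^3 + 5*c^2 + 5*sqrt(2)*c^2 - 14*c + 25*sqrt(2)*c - 70*sqrt(2)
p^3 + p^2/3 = p^2*(p + 1/3)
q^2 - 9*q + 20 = (q - 5)*(q - 4)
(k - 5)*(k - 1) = k^2 - 6*k + 5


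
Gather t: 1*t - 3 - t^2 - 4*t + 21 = -t^2 - 3*t + 18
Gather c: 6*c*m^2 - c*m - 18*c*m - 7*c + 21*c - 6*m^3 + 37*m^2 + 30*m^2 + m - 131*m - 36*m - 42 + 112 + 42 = c*(6*m^2 - 19*m + 14) - 6*m^3 + 67*m^2 - 166*m + 112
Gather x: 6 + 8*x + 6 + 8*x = 16*x + 12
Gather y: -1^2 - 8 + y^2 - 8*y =y^2 - 8*y - 9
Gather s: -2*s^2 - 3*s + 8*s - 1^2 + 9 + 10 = -2*s^2 + 5*s + 18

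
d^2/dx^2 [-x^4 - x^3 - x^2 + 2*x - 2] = -12*x^2 - 6*x - 2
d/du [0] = 0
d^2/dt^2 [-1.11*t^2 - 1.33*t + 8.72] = -2.22000000000000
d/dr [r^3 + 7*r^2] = r*(3*r + 14)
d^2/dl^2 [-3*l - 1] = 0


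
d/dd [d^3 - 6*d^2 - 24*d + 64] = 3*d^2 - 12*d - 24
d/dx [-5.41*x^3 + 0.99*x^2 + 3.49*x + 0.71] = -16.23*x^2 + 1.98*x + 3.49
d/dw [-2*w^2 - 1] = -4*w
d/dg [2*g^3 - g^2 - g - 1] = 6*g^2 - 2*g - 1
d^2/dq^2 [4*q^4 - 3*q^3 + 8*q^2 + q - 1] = 48*q^2 - 18*q + 16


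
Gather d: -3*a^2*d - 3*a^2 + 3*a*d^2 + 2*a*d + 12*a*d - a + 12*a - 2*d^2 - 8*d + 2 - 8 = -3*a^2 + 11*a + d^2*(3*a - 2) + d*(-3*a^2 + 14*a - 8) - 6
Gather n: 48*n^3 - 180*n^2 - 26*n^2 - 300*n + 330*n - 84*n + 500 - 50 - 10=48*n^3 - 206*n^2 - 54*n + 440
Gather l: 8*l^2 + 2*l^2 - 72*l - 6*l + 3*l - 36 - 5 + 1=10*l^2 - 75*l - 40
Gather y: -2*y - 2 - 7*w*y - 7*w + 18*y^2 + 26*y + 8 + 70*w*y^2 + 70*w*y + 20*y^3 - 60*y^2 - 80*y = -7*w + 20*y^3 + y^2*(70*w - 42) + y*(63*w - 56) + 6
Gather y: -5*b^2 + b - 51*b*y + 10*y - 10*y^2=-5*b^2 + b - 10*y^2 + y*(10 - 51*b)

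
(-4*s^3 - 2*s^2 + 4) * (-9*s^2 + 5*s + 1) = 36*s^5 - 2*s^4 - 14*s^3 - 38*s^2 + 20*s + 4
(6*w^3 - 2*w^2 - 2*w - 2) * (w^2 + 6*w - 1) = 6*w^5 + 34*w^4 - 20*w^3 - 12*w^2 - 10*w + 2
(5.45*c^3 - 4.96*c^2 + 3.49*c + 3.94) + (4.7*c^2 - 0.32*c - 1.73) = 5.45*c^3 - 0.26*c^2 + 3.17*c + 2.21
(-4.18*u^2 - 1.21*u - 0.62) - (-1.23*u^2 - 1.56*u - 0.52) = -2.95*u^2 + 0.35*u - 0.1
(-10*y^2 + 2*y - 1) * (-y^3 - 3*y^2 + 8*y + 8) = 10*y^5 + 28*y^4 - 85*y^3 - 61*y^2 + 8*y - 8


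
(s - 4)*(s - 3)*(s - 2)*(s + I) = s^4 - 9*s^3 + I*s^3 + 26*s^2 - 9*I*s^2 - 24*s + 26*I*s - 24*I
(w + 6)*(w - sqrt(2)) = w^2 - sqrt(2)*w + 6*w - 6*sqrt(2)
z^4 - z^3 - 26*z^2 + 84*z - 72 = (z - 3)*(z - 2)^2*(z + 6)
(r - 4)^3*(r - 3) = r^4 - 15*r^3 + 84*r^2 - 208*r + 192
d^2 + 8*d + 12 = (d + 2)*(d + 6)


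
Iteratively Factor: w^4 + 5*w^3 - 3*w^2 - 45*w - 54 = (w - 3)*(w^3 + 8*w^2 + 21*w + 18) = (w - 3)*(w + 3)*(w^2 + 5*w + 6) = (w - 3)*(w + 3)^2*(w + 2)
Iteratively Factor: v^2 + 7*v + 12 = (v + 4)*(v + 3)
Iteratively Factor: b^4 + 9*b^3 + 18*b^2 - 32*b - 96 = (b - 2)*(b^3 + 11*b^2 + 40*b + 48) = (b - 2)*(b + 4)*(b^2 + 7*b + 12) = (b - 2)*(b + 3)*(b + 4)*(b + 4)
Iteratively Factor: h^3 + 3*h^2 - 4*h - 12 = (h - 2)*(h^2 + 5*h + 6) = (h - 2)*(h + 2)*(h + 3)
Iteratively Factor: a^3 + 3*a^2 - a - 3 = (a + 1)*(a^2 + 2*a - 3) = (a + 1)*(a + 3)*(a - 1)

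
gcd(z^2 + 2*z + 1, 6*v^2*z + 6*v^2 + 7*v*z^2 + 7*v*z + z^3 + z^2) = z + 1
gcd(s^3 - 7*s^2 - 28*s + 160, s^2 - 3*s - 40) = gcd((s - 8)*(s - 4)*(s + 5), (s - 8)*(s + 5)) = s^2 - 3*s - 40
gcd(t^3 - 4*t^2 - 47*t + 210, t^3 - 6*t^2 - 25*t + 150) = t^2 - 11*t + 30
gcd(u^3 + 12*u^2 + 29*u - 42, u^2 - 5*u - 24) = 1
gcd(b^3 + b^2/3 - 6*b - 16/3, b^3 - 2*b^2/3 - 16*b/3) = b^2 - 2*b/3 - 16/3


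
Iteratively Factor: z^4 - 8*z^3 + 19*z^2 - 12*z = (z - 3)*(z^3 - 5*z^2 + 4*z) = z*(z - 3)*(z^2 - 5*z + 4) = z*(z - 4)*(z - 3)*(z - 1)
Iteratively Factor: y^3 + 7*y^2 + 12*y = (y + 4)*(y^2 + 3*y) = (y + 3)*(y + 4)*(y)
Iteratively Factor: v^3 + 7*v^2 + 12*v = (v + 3)*(v^2 + 4*v) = v*(v + 3)*(v + 4)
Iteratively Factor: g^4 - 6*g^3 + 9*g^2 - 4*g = (g)*(g^3 - 6*g^2 + 9*g - 4) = g*(g - 4)*(g^2 - 2*g + 1) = g*(g - 4)*(g - 1)*(g - 1)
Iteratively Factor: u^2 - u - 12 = (u + 3)*(u - 4)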